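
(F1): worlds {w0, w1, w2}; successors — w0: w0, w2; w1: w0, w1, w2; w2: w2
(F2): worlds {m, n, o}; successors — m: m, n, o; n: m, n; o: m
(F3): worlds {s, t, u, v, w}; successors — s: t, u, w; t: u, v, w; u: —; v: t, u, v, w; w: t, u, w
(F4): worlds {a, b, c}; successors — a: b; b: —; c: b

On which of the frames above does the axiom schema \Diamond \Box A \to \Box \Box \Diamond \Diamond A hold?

The schema corresponds to a generalized confluence (Geach) condition: \forall x \forall y \forall z ((xRy \wedge x R^2 z) \to \exists w (yRw \wedge z R^2 w)).
(F1): satisfies the condition.
(F2): satisfies the condition.
(F3): fails — sRt, sR²u but no w* with tRw* and uR²w*.
(F4): satisfies the condition.
Valid on: (F1), (F2), (F4).

(F1), (F2), (F4)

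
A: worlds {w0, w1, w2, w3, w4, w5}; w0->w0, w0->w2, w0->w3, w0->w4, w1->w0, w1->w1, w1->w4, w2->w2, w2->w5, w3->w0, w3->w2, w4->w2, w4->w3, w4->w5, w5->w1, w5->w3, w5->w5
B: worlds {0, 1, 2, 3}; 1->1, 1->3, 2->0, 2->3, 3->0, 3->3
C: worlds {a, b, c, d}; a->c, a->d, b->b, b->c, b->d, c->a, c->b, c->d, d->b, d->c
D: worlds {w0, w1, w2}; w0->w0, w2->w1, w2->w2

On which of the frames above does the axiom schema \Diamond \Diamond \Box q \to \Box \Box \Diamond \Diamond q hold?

A, C

The schema corresponds to a generalized confluence (Geach) condition: \forall x \forall y \forall z ((x R^2 y \wedge x R^2 z) \to \exists w (yRw \wedge z R^2 w)).
A: holds.
B: fails — 1R²0, 1R²0 but no w with 0Rw and 0R²w.
C: holds.
D: fails — w2R²w1, w2R²w1 but no w with w1Rw and w1R²w.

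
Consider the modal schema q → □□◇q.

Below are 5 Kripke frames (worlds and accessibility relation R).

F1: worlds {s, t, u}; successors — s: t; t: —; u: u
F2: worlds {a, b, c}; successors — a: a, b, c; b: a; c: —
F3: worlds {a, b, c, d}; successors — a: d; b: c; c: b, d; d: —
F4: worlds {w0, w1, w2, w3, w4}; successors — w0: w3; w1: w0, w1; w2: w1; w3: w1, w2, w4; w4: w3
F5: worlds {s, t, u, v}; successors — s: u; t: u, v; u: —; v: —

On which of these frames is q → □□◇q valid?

F1, F5

The schema corresponds to a generalized confluence (Geach) condition: ∀x ∀z (xR²z → ∃w (x = w ∧ zRw)).
F1: holds.
F2: fails — aR²c but no w with a=w and cRw.
F3: fails — bR²b but no w with b=w and bRw.
F4: fails — w0R²w2 but no w with w0=w and w2Rw.
F5: holds.
Valid on: F1, F5.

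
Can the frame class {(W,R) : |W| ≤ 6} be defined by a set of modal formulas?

If a class were modally definable it would be closed under disjoint unions (Goldblatt–Thomason).
Any modal formula valid on each of 7 disjoint one-world frames is valid on their disjoint union (validity is preserved under disjoint unions). Each one-world frame has |W|=1≤6, but the union has |W|=7.
Hence having at most 6 worlds is not modally definable.

No — not modally definable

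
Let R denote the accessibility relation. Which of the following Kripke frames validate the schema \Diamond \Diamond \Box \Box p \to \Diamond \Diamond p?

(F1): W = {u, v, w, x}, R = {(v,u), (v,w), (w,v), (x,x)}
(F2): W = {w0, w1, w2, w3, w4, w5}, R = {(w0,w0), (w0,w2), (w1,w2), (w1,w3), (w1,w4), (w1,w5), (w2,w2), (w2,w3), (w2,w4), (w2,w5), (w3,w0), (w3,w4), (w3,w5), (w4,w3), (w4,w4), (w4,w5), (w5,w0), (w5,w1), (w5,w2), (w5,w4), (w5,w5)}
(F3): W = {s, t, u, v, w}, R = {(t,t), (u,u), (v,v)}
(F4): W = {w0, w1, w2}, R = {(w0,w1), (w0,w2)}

Frame correspondent (Sahlqvist): \forall x \forall y (x R^2 y \to \exists w (y R^2 w \wedge x R^2 w)) — i.e. a generalized confluence (Geach) condition.
(F1): fails — wR²u but no t with uR²t and wR²t.
(F2): ✓.
(F3): ✓.
(F4): ✓.

(F2), (F3), (F4)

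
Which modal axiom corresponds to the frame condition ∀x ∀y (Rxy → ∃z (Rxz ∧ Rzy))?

A defining formula is □□p → □p (the C4 axiom).
Suppose □□p→□p is valid. Take Rxy and set V(p)={w : xR²w}. Then □□p at x, so □p at x, so p at y, i.e. ∃z(Rxz∧Rzy).

□□p → □p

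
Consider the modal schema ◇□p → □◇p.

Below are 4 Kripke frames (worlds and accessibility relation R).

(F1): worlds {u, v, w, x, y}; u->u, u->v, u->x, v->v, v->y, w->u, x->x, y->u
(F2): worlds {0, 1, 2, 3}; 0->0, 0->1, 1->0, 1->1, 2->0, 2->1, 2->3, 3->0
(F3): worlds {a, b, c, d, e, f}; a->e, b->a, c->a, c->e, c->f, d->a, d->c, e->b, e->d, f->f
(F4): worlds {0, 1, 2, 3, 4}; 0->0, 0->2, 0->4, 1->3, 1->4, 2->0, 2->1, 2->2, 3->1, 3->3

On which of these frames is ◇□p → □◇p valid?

(F2)

Frame correspondent (Sahlqvist): ∀x ∀y ∀z (Rxy ∧ Rxz → ∃w (Ryw ∧ Rzw)) — i.e. convergence.
(F1): fails — Ruv and Rux but v and x have no common successor.
(F2): condition met.
(F3): fails — Rcf and Rce but f and e have no common successor.
(F4): fails — R00 and R04 but 0 and 4 have no common successor.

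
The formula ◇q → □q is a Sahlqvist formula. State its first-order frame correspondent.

Suppose ◇q→□q is valid. Take Rxy, Rxz and set V(q)={y}. Then ◇q at x, so □q at x, so q at z, i.e. z=y.
Conversely, any frame satisfying ∀x ∀y ∀z (Rxy ∧ Rxz → y = z) validates the schema.
Frame condition: ∀x ∀y ∀z (Rxy ∧ Rxz → y = z).

partial functionality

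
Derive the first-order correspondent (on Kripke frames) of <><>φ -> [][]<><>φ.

This is a Sahlqvist (Geach-type) schema ◇^2□^0φ → □^2◇^2φ.
Minimal-valuation argument: fix x; take any y with xR^2y and any z with xR^2z. Set V(φ) to the set of worlds R-reachable from y in exactly 0 steps. Then □^0φ holds at y, so the antecedent holds at x; validity forces ◇^2φ at z, giving a w with zR^2w and yR^0w.
First-order correspondent: forall x forall y forall z ((x R^2 y & x R^2 z) -> exists w (y = w & z R^2 w)).

forall x forall y forall z ((x R^2 y & x R^2 z) -> exists w (y = w & z R^2 w))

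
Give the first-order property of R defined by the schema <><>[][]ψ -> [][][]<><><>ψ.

forall x forall y forall z ((x R^2 y & x R^3 z) -> exists w (y R^2 w & z R^3 w))

This is a Sahlqvist (Geach-type) schema ◇^2□^2ψ → □^3◇^3ψ.
First-order correspondent: forall x forall y forall z ((x R^2 y & x R^3 z) -> exists w (y R^2 w & z R^3 w)).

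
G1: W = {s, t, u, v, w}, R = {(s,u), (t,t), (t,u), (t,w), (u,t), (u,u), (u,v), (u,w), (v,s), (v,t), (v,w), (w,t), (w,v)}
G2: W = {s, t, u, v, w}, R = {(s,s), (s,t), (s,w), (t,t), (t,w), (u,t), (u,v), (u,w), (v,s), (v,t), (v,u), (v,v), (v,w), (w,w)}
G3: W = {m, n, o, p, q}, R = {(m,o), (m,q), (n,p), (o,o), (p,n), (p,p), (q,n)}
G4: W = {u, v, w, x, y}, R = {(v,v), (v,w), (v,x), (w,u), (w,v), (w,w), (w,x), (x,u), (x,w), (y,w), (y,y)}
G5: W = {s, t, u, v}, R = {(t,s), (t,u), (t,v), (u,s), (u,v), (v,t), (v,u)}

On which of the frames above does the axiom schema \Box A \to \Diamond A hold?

This is the axiom for seriality; its first-order frame correspondent is \forall x \exists y Rxy.
G1: ✓.
G2: ✓.
G3: ✓.
G4: fails — world u has no successor.
G5: fails — world s has no successor.

G1, G2, G3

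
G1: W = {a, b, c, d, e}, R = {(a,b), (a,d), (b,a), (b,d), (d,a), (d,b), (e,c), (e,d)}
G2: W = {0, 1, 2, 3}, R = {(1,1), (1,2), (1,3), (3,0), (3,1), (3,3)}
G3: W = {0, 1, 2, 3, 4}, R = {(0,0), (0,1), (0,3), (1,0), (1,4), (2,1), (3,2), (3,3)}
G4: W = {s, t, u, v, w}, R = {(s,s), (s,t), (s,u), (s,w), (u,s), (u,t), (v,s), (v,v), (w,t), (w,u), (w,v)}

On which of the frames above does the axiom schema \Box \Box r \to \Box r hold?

G2

The schema corresponds to density: \forall x \forall y (Rxy \to \exists z (Rxz \wedge Rzy)).
G1: fails — Rec but no z with Rez and Rzc.
G2: ✓.
G3: fails — R14 but no z with R1z and Rz4.
G4: fails — Rwu but no z with Rwz and Rzu.
Valid on: G2.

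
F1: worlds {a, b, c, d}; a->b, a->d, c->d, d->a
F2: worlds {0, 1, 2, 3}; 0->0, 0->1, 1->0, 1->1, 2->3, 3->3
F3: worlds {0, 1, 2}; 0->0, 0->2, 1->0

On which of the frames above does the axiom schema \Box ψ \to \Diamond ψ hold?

F2

The schema corresponds to seriality: \forall x \exists y Rxy.
F1: fails — world b has no successor.
F2: satisfies the condition.
F3: fails — world 2 has no successor.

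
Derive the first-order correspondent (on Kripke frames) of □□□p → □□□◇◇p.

∀x ∀z (xR³z → ∃w (xR³w ∧ zR²w))

This is a Sahlqvist (Geach-type) schema ◇^0□^3p → □^3◇^2p.
Minimal-valuation argument: fix x; take any y with xR^0y and any z with xR^3z. Set V(p) to the set of worlds R-reachable from y in exactly 3 steps. Then □^3p holds at y, so the antecedent holds at x; validity forces ◇^2p at z, giving a w with zR^2w and yR^3w.
First-order correspondent: ∀x ∀z (xR³z → ∃w (xR³w ∧ zR²w)).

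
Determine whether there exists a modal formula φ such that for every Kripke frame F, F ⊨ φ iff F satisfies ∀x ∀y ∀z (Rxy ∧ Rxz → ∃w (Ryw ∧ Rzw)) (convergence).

Yes: it is convergence, defined by the .2 schema ◇□q → □◇q.
Suppose ◇□q→□◇q is valid. Take Rxy, Rxz and set V(q)={w : Ryw}. Then □q at y so ◇□q at x, so □◇q at x, so ◇q at z, giving w with Rzw and Ryw.

Yes — defined by ◇□q → □◇q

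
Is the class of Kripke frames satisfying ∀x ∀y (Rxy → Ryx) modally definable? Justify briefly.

The condition is symmetry. A defining modal formula is p → □◇p.
Suppose p→□◇p is valid. Take Rxy and set V(p)={x}. Then p at x, so □◇p at x, so ◇p at y, so some z with Ryz has p; z=x, i.e. Ryx.

Yes, by p → □◇p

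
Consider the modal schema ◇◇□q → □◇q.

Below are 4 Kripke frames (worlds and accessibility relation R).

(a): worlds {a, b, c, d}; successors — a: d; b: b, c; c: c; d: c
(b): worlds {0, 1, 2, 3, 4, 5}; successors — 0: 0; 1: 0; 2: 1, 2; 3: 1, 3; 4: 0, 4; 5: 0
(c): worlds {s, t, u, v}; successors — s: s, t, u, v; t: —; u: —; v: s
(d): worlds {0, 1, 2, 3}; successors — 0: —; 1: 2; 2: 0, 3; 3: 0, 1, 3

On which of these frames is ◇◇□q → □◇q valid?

(a)

Frame correspondent (Sahlqvist): ∀x ∀y ∀z ((xR²y ∧ xRz) → ∃w (yRw ∧ zRw)) — i.e. a generalized confluence (Geach) condition.
(a): satisfies the condition.
(b): fails — 2R²0, 2R2 but no w with 0Rw and 2Rw.
(c): fails — sR²s, sRt but no w with sRw and tRw.
(d): fails — 1R²0, 1R2 but no w with 0Rw and 2Rw.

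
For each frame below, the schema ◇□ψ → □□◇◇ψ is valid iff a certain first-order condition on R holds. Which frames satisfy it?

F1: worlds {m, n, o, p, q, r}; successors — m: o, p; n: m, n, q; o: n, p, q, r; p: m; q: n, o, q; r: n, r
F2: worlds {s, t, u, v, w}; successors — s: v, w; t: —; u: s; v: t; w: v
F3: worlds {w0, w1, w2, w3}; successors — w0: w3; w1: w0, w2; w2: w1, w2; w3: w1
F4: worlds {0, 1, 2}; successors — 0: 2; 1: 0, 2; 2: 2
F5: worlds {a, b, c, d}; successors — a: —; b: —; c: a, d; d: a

F4

This is the axiom for a generalized confluence (Geach) condition; its first-order frame correspondent is ∀x ∀y ∀z ((xRy ∧ xR²z) → ∃w (yRw ∧ zR²w)).
F1: fails — mRp, mR²p but no w with pRw and pR²w.
F2: fails — sRv, sR²t but no w* with vRw* and tR²w*.
F3: fails — w1Rw0, w1R²w2 but no w with w0Rw and w2R²w.
F4: ✓.
F5: fails — cRa, cR²a but no w with aRw and aR²w.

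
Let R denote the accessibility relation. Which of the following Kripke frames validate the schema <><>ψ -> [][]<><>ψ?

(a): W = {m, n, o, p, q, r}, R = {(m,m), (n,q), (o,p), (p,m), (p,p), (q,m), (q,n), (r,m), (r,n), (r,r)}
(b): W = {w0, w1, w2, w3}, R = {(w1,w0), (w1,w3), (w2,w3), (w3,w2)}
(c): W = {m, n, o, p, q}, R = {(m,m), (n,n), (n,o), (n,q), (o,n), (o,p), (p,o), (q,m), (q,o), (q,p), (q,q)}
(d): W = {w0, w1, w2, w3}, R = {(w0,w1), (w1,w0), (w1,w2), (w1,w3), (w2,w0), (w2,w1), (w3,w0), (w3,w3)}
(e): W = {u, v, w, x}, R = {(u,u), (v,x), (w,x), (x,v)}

(b), (e)

This is the axiom for a generalized confluence (Geach) condition; its first-order frame correspondent is forall x forall y forall z ((x R^2 y & x R^2 z) -> exists w (y = w & z R^2 w)).
(a): fails — nR²n, nR²m but no w with n=w and mR²w.
(b): holds.
(c): fails — nR²m, nR²o but no w with m=w and oR²w.
(d): fails — w0R²w2, w0R²w3 but no w with w2=w and w3R²w.
(e): holds.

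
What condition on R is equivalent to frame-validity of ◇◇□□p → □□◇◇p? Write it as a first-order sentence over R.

∀x ∀y ∀z ((xR²y ∧ xR²z) → ∃w (yR²w ∧ zR²w))

This is a Sahlqvist (Geach-type) schema ◇^2□^2p → □^2◇^2p.
Minimal-valuation argument: fix x; take any y with xR^2y and any z with xR^2z. Set V(p) to the set of worlds R-reachable from y in exactly 2 steps. Then □^2p holds at y, so the antecedent holds at x; validity forces ◇^2p at z, giving a w with zR^2w and yR^2w.
First-order correspondent: ∀x ∀y ∀z ((xR²y ∧ xR²z) → ∃w (yR²w ∧ zR²w)).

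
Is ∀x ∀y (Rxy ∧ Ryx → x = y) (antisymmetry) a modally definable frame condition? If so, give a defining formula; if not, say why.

Not definable by any modal formula

Modal frame validity is preserved under surjective bounded morphisms.
The 8-cycle (worlds s,t,u,v,w,x,y,z with s→t→u→v→w→x→y→z→s) is antisymmetric. Sending even-indexed worlds to a and odd-indexed worlds to b is a surjective bounded morphism onto the two-world frame with a↔b, which is not antisymmetric.
So the class is not modally definable.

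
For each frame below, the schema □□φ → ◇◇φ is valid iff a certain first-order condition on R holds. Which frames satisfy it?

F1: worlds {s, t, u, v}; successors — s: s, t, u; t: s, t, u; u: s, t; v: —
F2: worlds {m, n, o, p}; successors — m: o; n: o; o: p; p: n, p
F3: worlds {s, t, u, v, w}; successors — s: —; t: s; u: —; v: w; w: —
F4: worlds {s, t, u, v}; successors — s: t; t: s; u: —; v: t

F2

The schema corresponds to a generalized confluence (Geach) condition: ∀x ∃w (xR²w ∧ xR²w).
F1: fails — at v but no w with vR²w and vR²w.
F2: satisfies the condition.
F3: fails — at s but no w* with sR²w* and sR²w*.
F4: fails — at u but no w with uR²w and uR²w.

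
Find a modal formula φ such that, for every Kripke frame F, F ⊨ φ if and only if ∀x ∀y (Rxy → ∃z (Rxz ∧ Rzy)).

□□q → □q

A defining formula is □□q → □q (the C4 axiom).
Suppose □□q→□q is valid. Take Rxy and set V(q)={w : xR²w}. Then □□q at x, so □q at x, so q at y, i.e. ∃z(Rxz∧Rzy).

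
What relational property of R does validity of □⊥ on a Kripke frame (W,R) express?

emptiness of R

□⊥ is valid iff no world has any successor (otherwise □⊥ fails at any world with one).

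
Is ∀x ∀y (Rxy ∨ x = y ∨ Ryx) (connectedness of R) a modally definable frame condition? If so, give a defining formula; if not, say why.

No

Any modally definable frame class is closed under disjoint unions.
Take 2 disjoint single-world reflexive frames: each is trivially connected, but their disjoint union has 2 worlds with no edge between distinct components, so it is not connected.
So the class is not modally definable.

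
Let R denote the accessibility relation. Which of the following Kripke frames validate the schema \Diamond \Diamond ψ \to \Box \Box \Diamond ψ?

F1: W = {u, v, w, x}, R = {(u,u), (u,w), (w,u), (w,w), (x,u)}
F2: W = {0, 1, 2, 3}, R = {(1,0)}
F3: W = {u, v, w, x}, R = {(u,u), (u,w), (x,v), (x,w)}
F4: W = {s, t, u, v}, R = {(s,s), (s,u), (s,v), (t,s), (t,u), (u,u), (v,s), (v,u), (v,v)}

This is the axiom for a generalized confluence (Geach) condition; its first-order frame correspondent is \forall x \forall y \forall z ((x R^2 y \wedge x R^2 z) \to \exists w (y = w \wedge zRw)).
F1: ✓.
F2: ✓.
F3: fails — uR²u, uR²w but no t with u=t and wRt.
F4: fails — sR²s, sR²u but no w with s=w and uRw.

F1, F2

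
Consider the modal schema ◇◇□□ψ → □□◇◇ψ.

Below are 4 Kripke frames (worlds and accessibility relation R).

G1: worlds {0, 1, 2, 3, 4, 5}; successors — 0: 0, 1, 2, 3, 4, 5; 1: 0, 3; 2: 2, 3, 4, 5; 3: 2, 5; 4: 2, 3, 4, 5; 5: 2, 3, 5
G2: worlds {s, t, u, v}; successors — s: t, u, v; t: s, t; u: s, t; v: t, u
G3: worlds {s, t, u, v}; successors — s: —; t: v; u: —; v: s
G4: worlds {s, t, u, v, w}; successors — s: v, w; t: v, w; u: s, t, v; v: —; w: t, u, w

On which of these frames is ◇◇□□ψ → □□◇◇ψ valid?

Frame correspondent (Sahlqvist): ∀x ∀y ∀z ((xR²y ∧ xR²z) → ∃w (yR²w ∧ zR²w)) — i.e. a generalized confluence (Geach) condition.
G1: ✓.
G2: ✓.
G3: fails — tR²s, tR²s but no w with sR²w and sR²w.
G4: fails — uR²v, uR²v but no w* with vR²w* and vR²w*.

G1, G2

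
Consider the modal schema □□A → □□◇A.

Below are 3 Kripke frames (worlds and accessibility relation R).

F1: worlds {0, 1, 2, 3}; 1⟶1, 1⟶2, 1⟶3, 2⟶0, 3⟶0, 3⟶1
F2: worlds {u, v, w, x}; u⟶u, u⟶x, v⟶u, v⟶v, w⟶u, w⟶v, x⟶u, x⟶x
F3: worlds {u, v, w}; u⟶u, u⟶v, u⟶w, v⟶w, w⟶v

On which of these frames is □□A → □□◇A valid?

This is the axiom for a generalized confluence (Geach) condition; its first-order frame correspondent is ∀x ∀z (xR²z → ∃w (xR²w ∧ zRw)).
F1: fails — 1R²0 but no w with 1R²w and 0Rw.
F2: condition met.
F3: fails — vR²v but no t with vR²t and vRt.
Valid on: F2.

F2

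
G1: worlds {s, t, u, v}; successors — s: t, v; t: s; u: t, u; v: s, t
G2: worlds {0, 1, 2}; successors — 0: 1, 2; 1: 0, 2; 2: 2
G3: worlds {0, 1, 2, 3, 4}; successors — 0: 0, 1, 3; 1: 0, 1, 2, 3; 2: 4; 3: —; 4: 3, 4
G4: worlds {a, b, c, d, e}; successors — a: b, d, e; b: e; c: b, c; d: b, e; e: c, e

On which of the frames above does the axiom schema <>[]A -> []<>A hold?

G2

This is the axiom for convergence; its first-order frame correspondent is forall x forall y forall z (Rxy & Rxz -> exists w (Ryw & Rzw)).
G1: fails — Rut and Ruu but t and u have no common successor.
G2: ✓.
G3: fails — R00 and R03 but 0 and 3 have no common successor.
G4: fails — Rcc and Rcb but c and b have no common successor.
Valid on: G2.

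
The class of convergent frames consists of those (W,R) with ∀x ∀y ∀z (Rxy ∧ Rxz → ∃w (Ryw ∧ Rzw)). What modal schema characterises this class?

The condition is convergence. The .2 schema ◇□r → □◇r defines it.

◇□r → □◇r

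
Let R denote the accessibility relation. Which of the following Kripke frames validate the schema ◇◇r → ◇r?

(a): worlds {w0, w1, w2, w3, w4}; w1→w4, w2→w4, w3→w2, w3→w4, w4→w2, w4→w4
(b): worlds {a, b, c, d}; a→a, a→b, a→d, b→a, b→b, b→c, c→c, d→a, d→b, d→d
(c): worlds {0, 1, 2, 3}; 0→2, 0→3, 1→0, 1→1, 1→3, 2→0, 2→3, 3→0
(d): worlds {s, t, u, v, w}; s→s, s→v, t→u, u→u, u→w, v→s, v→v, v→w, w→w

This is the axiom for transitivity; its first-order frame correspondent is ∀x ∀y ∀z (Rxy ∧ Ryz → Rxz).
(a): fails — Rw2w4 and Rw4w2 but not Rw2w2.
(b): fails — Rab and Rbc but not Rac.
(c): fails — R10 and R02 but not R12.
(d): fails — Rtu and Ruw but not Rtw.
Valid on no frame.

none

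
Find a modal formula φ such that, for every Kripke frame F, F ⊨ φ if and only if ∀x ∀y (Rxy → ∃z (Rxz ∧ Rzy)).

□□s → □s

The condition is density. The C4 schema □□s → □s defines it.
Suppose □□s→□s is valid. Take Rxy and set V(s)={w : xR²w}. Then □□s at x, so □s at x, so s at y, i.e. ∃z(Rxz∧Rzy).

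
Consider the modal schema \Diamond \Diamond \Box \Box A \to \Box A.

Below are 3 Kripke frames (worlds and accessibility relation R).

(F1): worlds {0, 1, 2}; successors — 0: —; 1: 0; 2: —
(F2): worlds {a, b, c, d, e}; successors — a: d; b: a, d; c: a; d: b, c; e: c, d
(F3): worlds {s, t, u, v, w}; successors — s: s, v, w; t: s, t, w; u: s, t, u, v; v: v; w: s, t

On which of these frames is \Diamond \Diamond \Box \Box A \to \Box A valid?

Frame correspondent (Sahlqvist): \forall x \forall y \forall z ((x R^2 y \wedge xRz) \to \exists w (y R^2 w \wedge z = w)) — i.e. a generalized confluence (Geach) condition.
(F1): holds.
(F2): fails — bR²b, bRa but no w with bR²w and a=w.
(F3): fails — sR²v, sRs but no w* with vR²w* and s=w*.
Valid on: (F1).

(F1)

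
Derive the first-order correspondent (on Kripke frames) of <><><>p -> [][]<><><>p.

forall x forall y forall z ((x R^3 y & x R^2 z) -> exists w (y = w & z R^3 w))

This is a Sahlqvist (Geach-type) schema ◇^3□^0p → □^2◇^3p.
First-order correspondent: forall x forall y forall z ((x R^3 y & x R^2 z) -> exists w (y = w & z R^3 w)).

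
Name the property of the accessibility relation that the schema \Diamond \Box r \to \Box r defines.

the Euclidean property

This is a form of the 5 axiom.
It corresponds to the Euclidean property: \forall x \forall y \forall z (Rxy \wedge Rxz \to Ryz).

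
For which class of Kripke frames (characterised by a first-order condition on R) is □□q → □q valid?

density: ∀x ∀y (Rxy → ∃z (Rxz ∧ Rzy))

Suppose □□q→□q is valid. Take Rxy and set V(q)={w : xR²w}. Then □□q at x, so □q at x, so q at y, i.e. ∃z(Rxz∧Rzy).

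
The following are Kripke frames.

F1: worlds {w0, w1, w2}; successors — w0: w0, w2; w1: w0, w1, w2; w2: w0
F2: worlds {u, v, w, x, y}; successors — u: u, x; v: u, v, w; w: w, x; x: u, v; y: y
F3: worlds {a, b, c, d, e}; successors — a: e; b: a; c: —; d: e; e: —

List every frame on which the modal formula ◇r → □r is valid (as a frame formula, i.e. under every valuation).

The schema corresponds to partial functionality: ∀x ∀y ∀z (Rxy ∧ Rxz → y = z).
F1: fails — w0 sees both w0 and w2.
F2: fails — u sees both u and x.
F3: satisfies the condition.

F3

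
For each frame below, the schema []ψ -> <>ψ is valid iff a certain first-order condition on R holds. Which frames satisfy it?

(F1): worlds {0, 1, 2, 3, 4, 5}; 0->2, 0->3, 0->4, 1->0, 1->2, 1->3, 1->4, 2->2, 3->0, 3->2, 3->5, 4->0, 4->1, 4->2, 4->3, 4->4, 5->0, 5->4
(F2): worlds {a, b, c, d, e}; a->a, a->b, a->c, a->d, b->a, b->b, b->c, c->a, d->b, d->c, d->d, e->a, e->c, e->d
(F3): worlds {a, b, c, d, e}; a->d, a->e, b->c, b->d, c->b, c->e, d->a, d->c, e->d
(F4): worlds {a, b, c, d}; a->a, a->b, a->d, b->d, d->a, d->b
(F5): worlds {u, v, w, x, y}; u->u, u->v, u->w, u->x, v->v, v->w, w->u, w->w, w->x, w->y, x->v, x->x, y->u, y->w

(F1), (F2), (F3), (F5)

This is the axiom for seriality; its first-order frame correspondent is forall x exists y Rxy.
(F1): ✓.
(F2): ✓.
(F3): ✓.
(F4): fails — world c has no successor.
(F5): ✓.
Valid on: (F1), (F2), (F3), (F5).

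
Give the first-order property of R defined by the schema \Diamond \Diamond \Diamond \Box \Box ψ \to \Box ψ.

\forall x \forall y \forall z ((x R^3 y \wedge xRz) \to \exists w (y R^2 w \wedge z = w))

This is a Sahlqvist (Geach-type) schema ◇^3□^2ψ → □^1◇^0ψ.
Minimal-valuation argument: fix x; take any y with xR^3y and any z with xR^1z. Set V(ψ) to the set of worlds R-reachable from y in exactly 2 steps. Then □^2ψ holds at y, so the antecedent holds at x; validity forces ◇^0ψ at z, giving a w with zR^0w and yR^2w.
First-order correspondent: \forall x \forall y \forall z ((x R^3 y \wedge xRz) \to \exists w (y R^2 w \wedge z = w)).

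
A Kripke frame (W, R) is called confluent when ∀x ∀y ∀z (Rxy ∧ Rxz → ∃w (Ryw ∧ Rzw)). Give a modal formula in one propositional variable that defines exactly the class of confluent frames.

The condition is convergence. The .2 schema ◇□s → □◇s defines it.

◇□s → □◇s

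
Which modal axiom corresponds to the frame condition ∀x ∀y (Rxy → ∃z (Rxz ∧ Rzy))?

The condition is density. The C4 schema □□r → □r defines it.
Suppose □□r→□r is valid. Take Rxy and set V(r)={w : xR²w}. Then □□r at x, so □r at x, so r at y, i.e. ∃z(Rxz∧Rzy).

□□r → □r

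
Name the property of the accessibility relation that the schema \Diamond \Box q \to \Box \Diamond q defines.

Convergence

Suppose ◇□q→□◇q is valid. Take Rxy, Rxz and set V(q)={w : Ryw}. Then □q at y so ◇□q at x, so □◇q at x, so ◇q at z, giving w with Rzw and Ryw.
The converse is a direct semantic check.
Frame condition: \forall x \forall y \forall z (Rxy \wedge Rxz \to \exists w (Ryw \wedge Rzw)).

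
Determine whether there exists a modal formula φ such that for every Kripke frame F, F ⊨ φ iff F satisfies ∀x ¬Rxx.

Not modally definable

Modal frame validity is preserved under surjective bounded morphisms.
The 4-cycle (worlds a,b,c,d with a→b→c→d→a) is irreflexive, and the map sending every world to a single reflexive point • is a surjective bounded morphism (forth: every edge maps to (•,•); back: every world has a successor). So any modal formula valid on the 4-cycle is also valid on the reflexive point, which is not irreflexive.
Hence irreflexivity is not modally definable.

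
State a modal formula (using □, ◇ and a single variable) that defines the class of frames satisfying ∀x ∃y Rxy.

□s → ◇s

The condition is seriality. The D schema □s → ◇s defines it.
Suppose □s→◇s is valid. At any x set V(s)=W. Then □s at x, so ◇s at x, so x has a successor.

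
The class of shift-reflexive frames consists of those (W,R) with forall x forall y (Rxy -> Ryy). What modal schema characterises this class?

This is shift-reflexivity; the standard corresponding axiom is T□: □(□p → p).
Suppose □(□p→p) is valid. Take Rxy and set V(p)={w : Ryw}. Then at y, □p holds; since □(□p→p) at x, □p→p at y, so p at y, i.e. Ryy.

□(□p → p)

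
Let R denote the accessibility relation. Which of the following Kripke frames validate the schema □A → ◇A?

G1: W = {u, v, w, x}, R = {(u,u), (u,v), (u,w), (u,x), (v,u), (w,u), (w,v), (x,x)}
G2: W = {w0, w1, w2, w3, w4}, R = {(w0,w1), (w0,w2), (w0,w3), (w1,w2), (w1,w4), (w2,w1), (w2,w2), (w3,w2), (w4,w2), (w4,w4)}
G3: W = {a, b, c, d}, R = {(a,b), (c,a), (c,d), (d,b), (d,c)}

This is the axiom for seriality; its first-order frame correspondent is ∀x ∃y Rxy.
G1: condition met.
G2: condition met.
G3: fails — world b has no successor.
Valid on: G1, G2.

G1, G2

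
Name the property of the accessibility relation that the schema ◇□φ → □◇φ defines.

convergence

This schema is the .2 axiom.
It corresponds to convergence: ∀x ∀y ∀z (Rxy ∧ Rxz → ∃w (Ryw ∧ Rzw)).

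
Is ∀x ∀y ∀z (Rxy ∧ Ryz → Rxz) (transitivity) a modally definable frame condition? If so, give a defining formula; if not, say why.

Yes, by □q → □□q

This is a Sahlqvist condition; the 4 axiom □q → □□q defines it.
Suppose □q→□□q is valid. Take Rxy, Ryz and set V(q)={w : Rxw}. Then □q at x, so □□q at x, so □q at y, so q at z, i.e. Rxz.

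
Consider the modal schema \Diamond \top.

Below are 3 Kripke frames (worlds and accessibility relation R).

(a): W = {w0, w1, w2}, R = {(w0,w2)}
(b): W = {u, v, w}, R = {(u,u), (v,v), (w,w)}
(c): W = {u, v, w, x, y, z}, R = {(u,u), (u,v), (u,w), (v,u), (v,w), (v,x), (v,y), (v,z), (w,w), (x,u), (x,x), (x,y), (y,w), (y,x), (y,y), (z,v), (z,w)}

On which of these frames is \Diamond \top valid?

This is the axiom for seriality; its first-order frame correspondent is \forall x \exists y Rxy.
(a): fails — world w1 has no successor.
(b): holds.
(c): holds.
Valid on: (b), (c).

(b), (c)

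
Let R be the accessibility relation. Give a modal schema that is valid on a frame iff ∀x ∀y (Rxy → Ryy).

A defining formula is □(□r → r) (the T□ axiom).
Suppose □(□r→r) is valid. Take Rxy and set V(r)={w : Ryw}. Then at y, □r holds; since □(□r→r) at x, □r→r at y, so r at y, i.e. Ryy.

□(□r → r)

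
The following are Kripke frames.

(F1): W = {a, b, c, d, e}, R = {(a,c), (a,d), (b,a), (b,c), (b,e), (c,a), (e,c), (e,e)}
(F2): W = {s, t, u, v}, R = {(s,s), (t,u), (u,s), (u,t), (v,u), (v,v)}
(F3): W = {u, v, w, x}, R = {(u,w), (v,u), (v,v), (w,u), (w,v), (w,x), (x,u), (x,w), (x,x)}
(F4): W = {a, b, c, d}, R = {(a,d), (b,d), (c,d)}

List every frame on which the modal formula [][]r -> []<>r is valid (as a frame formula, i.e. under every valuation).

(F2), (F3)

The schema corresponds to a generalized confluence (Geach) condition: forall x forall z (xRz -> exists w (x R^2 w & zRw)).
(F1): fails — aRd but no w with aR²w and dRw.
(F2): holds.
(F3): holds.
(F4): fails — aRd but no w with aR²w and dRw.
Valid on: (F2), (F3).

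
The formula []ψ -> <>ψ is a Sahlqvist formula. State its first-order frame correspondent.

seriality

This is the D axiom.
Its frame correspondent is seriality — forall x exists y Rxy.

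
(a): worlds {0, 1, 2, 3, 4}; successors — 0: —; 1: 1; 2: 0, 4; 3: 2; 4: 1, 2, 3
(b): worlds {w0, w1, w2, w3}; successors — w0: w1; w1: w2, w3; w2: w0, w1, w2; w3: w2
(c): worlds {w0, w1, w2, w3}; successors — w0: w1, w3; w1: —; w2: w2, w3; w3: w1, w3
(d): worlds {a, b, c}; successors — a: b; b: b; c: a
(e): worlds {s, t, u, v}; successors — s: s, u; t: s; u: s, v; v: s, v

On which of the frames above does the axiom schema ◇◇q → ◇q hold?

The schema corresponds to transitivity: ∀x ∀y ∀z (Rxy ∧ Ryz → Rxz).
(a): fails — R32 and R20 but not R30.
(b): fails — Rw1w2 and Rw2w1 but not Rw1w1.
(c): fails — Rw2w3 and Rw3w1 but not Rw2w1.
(d): fails — Rca and Rab but not Rcb.
(e): fails — Rus and Rsu but not Ruu.
Valid on no frame.

none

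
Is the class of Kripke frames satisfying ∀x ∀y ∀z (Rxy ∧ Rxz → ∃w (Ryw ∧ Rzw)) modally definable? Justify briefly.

Yes: it is convergence, defined by the .2 schema ◇□r → □◇r.
Suppose ◇□r→□◇r is valid. Take Rxy, Rxz and set V(r)={w : Ryw}. Then □r at y so ◇□r at x, so □◇r at x, so ◇r at z, giving w with Rzw and Ryw.

Yes, by ◇□r → □◇r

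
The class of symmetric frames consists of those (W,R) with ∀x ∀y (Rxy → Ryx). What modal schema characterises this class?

ψ → □◇ψ

The condition is symmetry. The B schema ψ → □◇ψ defines it.
Suppose ψ→□◇ψ is valid. Take Rxy and set V(ψ)={x}. Then ψ at x, so □◇ψ at x, so ◇ψ at y, so some z with Ryz has ψ; z=x, i.e. Ryx.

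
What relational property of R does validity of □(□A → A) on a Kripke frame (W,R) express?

Suppose □(□A→A) is valid. Take Rxy and set V(A)={w : Ryw}. Then at y, □A holds; since □(□A→A) at x, □A→A at y, so A at y, i.e. Ryy.
Conversely, any frame satisfying ∀x ∀y (Rxy → Ryy) validates the schema.
So the correspondent is shift-reflexivity.

Shift-reflexivity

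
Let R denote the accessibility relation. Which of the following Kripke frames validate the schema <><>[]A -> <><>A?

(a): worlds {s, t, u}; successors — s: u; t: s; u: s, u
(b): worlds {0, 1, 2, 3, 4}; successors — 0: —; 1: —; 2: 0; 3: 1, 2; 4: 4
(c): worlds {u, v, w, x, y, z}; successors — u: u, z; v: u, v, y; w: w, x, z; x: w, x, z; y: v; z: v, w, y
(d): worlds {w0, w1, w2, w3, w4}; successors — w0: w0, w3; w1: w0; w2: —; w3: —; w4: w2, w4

(a), (c)

This is the axiom for a generalized confluence (Geach) condition; its first-order frame correspondent is forall x forall y (x R^2 y -> exists w (yRw & x R^2 w)).
(a): holds.
(b): fails — 3R²0 but no w with 0Rw and 3R²w.
(c): holds.
(d): fails — w0R²w3 but no w with w3Rw and w0R²w.
Valid on: (a), (c).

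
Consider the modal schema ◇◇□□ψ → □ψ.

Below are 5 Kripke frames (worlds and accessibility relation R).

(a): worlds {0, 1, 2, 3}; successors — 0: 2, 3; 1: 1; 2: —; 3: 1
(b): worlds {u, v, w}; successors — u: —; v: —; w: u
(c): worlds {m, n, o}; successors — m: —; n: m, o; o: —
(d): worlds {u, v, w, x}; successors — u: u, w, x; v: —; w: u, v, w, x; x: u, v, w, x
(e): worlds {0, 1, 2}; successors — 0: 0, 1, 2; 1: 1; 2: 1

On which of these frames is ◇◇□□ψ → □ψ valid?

(b), (c)

Frame correspondent (Sahlqvist): ∀x ∀y ∀z ((xR²y ∧ xRz) → ∃w (yR²w ∧ z = w)) — i.e. a generalized confluence (Geach) condition.
(a): fails — 0R²1, 0R2 but no w with 1R²w and 2=w.
(b): condition met.
(c): condition met.
(d): fails — uR²v, uRu but no t with vR²t and u=t.
(e): fails — 0R²1, 0R0 but no w with 1R²w and 0=w.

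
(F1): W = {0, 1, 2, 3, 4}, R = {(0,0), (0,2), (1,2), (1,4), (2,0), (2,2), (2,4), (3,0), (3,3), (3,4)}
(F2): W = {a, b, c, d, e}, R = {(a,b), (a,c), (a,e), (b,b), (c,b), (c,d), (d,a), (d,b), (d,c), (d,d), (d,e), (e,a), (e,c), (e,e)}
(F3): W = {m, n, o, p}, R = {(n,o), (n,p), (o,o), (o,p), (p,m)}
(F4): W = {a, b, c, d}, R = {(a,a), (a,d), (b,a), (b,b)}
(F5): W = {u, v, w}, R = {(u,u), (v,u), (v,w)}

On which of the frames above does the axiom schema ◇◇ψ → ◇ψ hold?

Frame correspondent (Sahlqvist): ∀x ∀y ∀z (Rxy ∧ Ryz → Rxz) — i.e. transitivity.
(F1): fails — R02 and R24 but not R04.
(F2): fails — Rcd and Rde but not Rce.
(F3): fails — Rop and Rpm but not Rom.
(F4): fails — Rba and Rad but not Rbd.
(F5): satisfies the condition.
Valid on: (F5).

(F5)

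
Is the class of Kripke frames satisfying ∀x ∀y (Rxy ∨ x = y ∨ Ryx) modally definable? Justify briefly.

If a class were modally definable it would be closed under disjoint unions (Goldblatt–Thomason).
Take 2 disjoint single-world reflexive frames: each is trivially connected, but their disjoint union has 2 worlds with no edge between distinct components, so it is not connected.
So the class is not modally definable.

No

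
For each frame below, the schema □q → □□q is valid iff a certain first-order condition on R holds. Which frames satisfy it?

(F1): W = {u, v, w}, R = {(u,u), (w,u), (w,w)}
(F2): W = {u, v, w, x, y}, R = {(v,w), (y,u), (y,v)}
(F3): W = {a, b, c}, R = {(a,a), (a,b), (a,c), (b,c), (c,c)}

(F1), (F3)

This is the axiom for transitivity; its first-order frame correspondent is ∀x ∀y ∀z (Rxy ∧ Ryz → Rxz).
(F1): ✓.
(F2): fails — Ryv and Rvw but not Ryw.
(F3): ✓.
Valid on: (F1), (F3).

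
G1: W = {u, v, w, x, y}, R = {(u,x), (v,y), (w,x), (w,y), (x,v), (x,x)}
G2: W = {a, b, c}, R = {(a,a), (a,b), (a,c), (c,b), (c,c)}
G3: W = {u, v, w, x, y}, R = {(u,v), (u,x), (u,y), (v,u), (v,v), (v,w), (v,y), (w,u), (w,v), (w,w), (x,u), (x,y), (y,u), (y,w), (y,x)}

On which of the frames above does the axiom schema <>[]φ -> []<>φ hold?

G3

The schema corresponds to convergence: forall x forall y forall z (Rxy & Rxz -> exists w (Ryw & Rzw)).
G1: fails — Rvy and Rvy but y and y have no common successor.
G2: fails — Rab and Rab but b and b have no common successor.
G3: ✓.
Valid on: G3.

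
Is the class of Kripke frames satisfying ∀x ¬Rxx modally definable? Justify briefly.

Not definable by any modal formula

Any modally definable frame class is closed under surjective bounded morphisms.
The 3-cycle (worlds 0,1,2 with 0→1→2→0) is irreflexive, and the map sending every world to a single reflexive point • is a surjective bounded morphism (forth: every edge maps to (•,•); back: every world has a successor). So any modal formula valid on the 3-cycle is also valid on the reflexive point, which is not irreflexive.
Hence irreflexivity is not modally definable.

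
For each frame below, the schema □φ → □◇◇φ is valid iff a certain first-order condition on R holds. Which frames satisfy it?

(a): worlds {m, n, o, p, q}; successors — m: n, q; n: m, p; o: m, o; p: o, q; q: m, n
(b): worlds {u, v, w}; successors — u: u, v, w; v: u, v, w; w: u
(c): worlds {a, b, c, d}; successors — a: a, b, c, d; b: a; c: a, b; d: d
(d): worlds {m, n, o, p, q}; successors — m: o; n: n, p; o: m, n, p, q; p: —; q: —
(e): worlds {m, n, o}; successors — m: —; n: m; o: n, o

(a), (b), (c)

Frame correspondent (Sahlqvist): ∀x ∀z (xRz → ∃w (xRw ∧ zR²w)) — i.e. a generalized confluence (Geach) condition.
(a): holds.
(b): holds.
(c): holds.
(d): fails — nRp but no w with nRw and pR²w.
(e): fails — nRm but no w with nRw and mR²w.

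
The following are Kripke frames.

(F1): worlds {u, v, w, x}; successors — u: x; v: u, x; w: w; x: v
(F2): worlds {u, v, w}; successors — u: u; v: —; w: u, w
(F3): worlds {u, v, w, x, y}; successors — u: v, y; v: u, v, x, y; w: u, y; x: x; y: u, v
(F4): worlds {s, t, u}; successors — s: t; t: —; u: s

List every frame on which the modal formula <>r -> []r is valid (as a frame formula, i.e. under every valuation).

The schema corresponds to partial functionality: forall x forall y forall z (Rxy & Rxz -> y = z).
(F1): fails — v sees both u and x.
(F2): fails — w sees both u and w.
(F3): fails — u sees both v and y.
(F4): condition met.
Valid on: (F4).

(F4)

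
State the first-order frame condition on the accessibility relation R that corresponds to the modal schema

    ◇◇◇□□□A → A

This is a Sahlqvist (Geach-type) schema ◇^3□^3A → □^0◇^0A.
Minimal-valuation argument: fix x; take any y with xR^3y and any z with xR^0z. Set V(A) to the set of worlds R-reachable from y in exactly 3 steps. Then □^3A holds at y, so the antecedent holds at x; validity forces ◇^0A at z, giving a w with zR^0w and yR^3w.
First-order correspondent: ∀x ∀y (xR³y → ∃w (yR³w ∧ x = w)).

∀x ∀y (xR³y → ∃w (yR³w ∧ x = w))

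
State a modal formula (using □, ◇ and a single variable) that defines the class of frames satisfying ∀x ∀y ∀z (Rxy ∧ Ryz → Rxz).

A defining formula is □s → □□s (the 4 axiom).

□s → □□s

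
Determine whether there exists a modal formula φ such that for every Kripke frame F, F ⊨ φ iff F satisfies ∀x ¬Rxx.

Not definable by any modal formula

Modal frame validity is preserved under surjective bounded morphisms.
The 2-cycle (worlds 0,1 with 0→1→0) is irreflexive, and the map sending every world to a single reflexive point • is a surjective bounded morphism (forth: every edge maps to (•,•); back: every world has a successor). So any modal formula valid on the 2-cycle is also valid on the reflexive point, which is not irreflexive.
Hence irreflexivity is not modally definable.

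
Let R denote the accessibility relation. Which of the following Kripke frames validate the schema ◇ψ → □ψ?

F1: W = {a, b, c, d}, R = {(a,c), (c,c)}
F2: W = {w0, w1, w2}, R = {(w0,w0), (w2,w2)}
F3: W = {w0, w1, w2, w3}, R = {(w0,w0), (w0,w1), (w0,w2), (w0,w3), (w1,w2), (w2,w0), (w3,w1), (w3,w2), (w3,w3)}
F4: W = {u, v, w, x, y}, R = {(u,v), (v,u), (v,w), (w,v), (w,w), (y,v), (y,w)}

F1, F2

This is the axiom for partial functionality; its first-order frame correspondent is ∀x ∀y ∀z (Rxy ∧ Rxz → y = z).
F1: ✓.
F2: ✓.
F3: fails — w0 sees both w0 and w1.
F4: fails — v sees both u and w.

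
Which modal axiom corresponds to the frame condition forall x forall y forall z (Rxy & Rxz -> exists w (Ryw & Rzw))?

The condition is convergence. The .2 schema ◇□r → □◇r defines it.
Suppose ◇□r→□◇r is valid. Take Rxy, Rxz and set V(r)={w : Ryw}. Then □r at y so ◇□r at x, so □◇r at x, so ◇r at z, giving w with Rzw and Ryw.

◇□r → □◇r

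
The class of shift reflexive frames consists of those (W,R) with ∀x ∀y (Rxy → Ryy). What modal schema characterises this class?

□(□r → r)

The condition is shift-reflexivity. The T□ schema □(□r → r) defines it.
Suppose □(□r→r) is valid. Take Rxy and set V(r)={w : Ryw}. Then at y, □r holds; since □(□r→r) at x, □r→r at y, so r at y, i.e. Ryy.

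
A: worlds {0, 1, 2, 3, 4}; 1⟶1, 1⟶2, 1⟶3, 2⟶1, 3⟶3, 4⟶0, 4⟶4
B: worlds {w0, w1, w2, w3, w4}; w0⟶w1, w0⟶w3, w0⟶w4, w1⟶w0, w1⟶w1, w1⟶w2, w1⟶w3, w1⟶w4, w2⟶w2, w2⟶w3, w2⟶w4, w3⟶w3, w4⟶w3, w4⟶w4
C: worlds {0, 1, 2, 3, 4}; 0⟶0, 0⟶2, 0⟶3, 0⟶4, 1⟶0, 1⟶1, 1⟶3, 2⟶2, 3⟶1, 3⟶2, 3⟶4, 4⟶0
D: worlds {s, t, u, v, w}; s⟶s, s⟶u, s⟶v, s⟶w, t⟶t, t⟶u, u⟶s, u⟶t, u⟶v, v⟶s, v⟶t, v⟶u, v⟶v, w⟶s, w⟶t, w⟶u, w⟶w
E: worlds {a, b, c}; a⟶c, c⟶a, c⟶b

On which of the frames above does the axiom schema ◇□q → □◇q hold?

B, D

Frame correspondent (Sahlqvist): ∀x ∀y ∀z (Rxy ∧ Rxz → ∃w (Ryw ∧ Rzw)) — i.e. convergence.
A: fails — R12 and R13 but 2 and 3 have no common successor.
B: satisfies the condition.
C: fails — R02 and R04 but 2 and 4 have no common successor.
D: satisfies the condition.
E: fails — Rca and Rcb but a and b have no common successor.
Valid on: B, D.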